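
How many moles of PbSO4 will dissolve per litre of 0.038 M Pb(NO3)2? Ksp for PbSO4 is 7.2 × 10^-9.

PbSO4(s) ⇌ Pb^2+(aq) + SO4^2-(aq)
Ksp = [Pb^2+][SO4^2-]
If s mol/L dissolves here, [Pb^2+] = 0.038 + s ≈ 0.038, [SO4^2-] = s (since Pb^2+ from Pb(NO3)2 dominates).
Ksp ≈ 0.038 × s
s = 1.9 x 10^-7 M
Check: s = 1.9 × 10^-7 ≪ 0.038, so the approximation is valid.

s = 1.9e-7 M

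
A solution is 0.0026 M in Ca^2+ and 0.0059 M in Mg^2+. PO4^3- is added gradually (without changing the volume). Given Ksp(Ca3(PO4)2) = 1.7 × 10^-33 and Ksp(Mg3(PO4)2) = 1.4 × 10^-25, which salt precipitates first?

Ca3(PO4)2

Precipitation of each salt starts when its ion product equals its Ksp.
For Ca3(PO4)2: 1.7 × 10^-33 = (0.0026)^3 × [PO4^3-]^2  ⇒  [PO4^3-] = 3.1 × 10^-13 M.
For Mg3(PO4)2: 1.4 × 10^-25 = (0.0059)^3 × [PO4^3-]^2  ⇒  [PO4^3-] = 8.3 x 10^-10 M.
The salt with the lower threshold [PO4^3-] precipitates first: Ca3(PO4)2.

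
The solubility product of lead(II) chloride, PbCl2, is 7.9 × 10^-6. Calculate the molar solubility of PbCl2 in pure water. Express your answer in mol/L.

s = 1.3 × 10^-2 M

PbCl2(s) ⇌ Pb^2+(aq) + 2 Cl^-(aq)
Ksp = [Pb^2+][Cl^-]^2
Let s = molar solubility. Then [Pb^2+] = s and [Cl^-] = 2s.
Ksp = s(2s)^2 = 4s^3
Solving, s = (7.9 × 10^-6/4)^(1/3) = 1.3 x 10^-2 M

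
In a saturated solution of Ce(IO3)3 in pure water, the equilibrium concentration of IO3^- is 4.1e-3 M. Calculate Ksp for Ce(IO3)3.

Ksp ≈ 9.4 × 10^-11

Ce(IO3)3(s) ⇌ Ce^3+ + 3 IO3^-
Stoichiometry gives [Ce^3+] = (1/3)[IO3^-] = 1.37 x 10^-3 M.
Ksp = [Ce^3+][IO3^-]^3
Ksp = 1.37 x 10^-3 × (4.1 × 10^-3)^3 = 9.4 x 10^-11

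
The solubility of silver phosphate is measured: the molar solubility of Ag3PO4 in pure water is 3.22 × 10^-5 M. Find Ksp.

Ag3PO4(s) <=> 3 Ag^+(aq) + PO4^3-(aq)
Let s = molar solubility. Then [Ag^+] = 3s and [PO4^3-] = s.
Ksp = [Ag^+]^3[PO4^3-]
Ksp = (3s)^3s = 27s^4
With s = 3.22 × 10^-5: Ksp = 2.90 x 10^-17

Ksp ≈ 2.90 × 10^-17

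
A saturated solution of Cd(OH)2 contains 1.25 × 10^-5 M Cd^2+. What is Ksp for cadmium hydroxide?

Cd(OH)2(s) <=> Cd^2+ + 2 OH^-
Stoichiometry gives [OH^-] = (2/1)[Cd^2+] = 2.500 x 10^-5 M.
Ksp = [Cd^2+][OH^-]^2
Ksp = 1.25 × 10^-5 × (2.500 × 10^-5)^2 = 7.81 × 10^-15

Ksp ≈ 7.81e-15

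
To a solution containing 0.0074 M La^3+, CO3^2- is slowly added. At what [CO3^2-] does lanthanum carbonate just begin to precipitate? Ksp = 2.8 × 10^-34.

[CO3^2-] = 1.7e-10 M

La2(CO3)3(s) ⇌ 2 La^3+(aq) + 3 CO3^2-(aq)
Ksp = [La^3+]^2[CO3^2-]^3
Precipitation begins when Q = Ksp. With [La^3+] = 0.0074 M:
2.8 × 10^-34 = (0.0074)^2 × [CO3^2-]^3
[CO3^2-] = (2.8 × 10^-34 / 5.48 x 10^-5)^(1/3) = 1.7 × 10^-10 M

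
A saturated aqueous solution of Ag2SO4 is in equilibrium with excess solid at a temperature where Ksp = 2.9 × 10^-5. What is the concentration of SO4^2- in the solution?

[SO4^2-] ≈ 0.019 M

Ag2SO4(s) <=> 2 Ag^+ + SO4^2-
Ksp = [Ag^+]^2[SO4^2-]
Let s = molar solubility. Then [Ag^+] = 2s and [SO4^2-] = s.
So Ksp = (2s)^2 × s = 4s^3
Solving, s = (2.9 × 10^-5/4)^(1/3) = 1.94 × 10^-2 M
[SO4^2-] = s = 1.9 × 10^-2 M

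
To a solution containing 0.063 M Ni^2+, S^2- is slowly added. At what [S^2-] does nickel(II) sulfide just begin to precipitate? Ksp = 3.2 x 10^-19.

NiS(s) ⇌ Ni^2+ + S^2-
Ksp = [Ni^2+][S^2-]
Precipitation begins when Q = Ksp. With [Ni^2+] = 0.063 M:
3.2 x 10^-19 = (0.063) × [S^2-]
[S^2-] = (3.2 x 10^-19 / 6.3 × 10^-2) = 5.1 x 10^-18 M

[S^2-] ≈ 5.1 × 10^-18 M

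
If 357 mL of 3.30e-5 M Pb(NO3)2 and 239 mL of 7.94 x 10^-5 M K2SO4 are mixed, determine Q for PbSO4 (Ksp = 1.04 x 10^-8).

Total volume = 357 + 239 = 596 mL.
[Pb^2+] = 3.30 × 10^-5 × (357/596) = 1.977 × 10^-5 M
[SO4^2-] = 7.94 × 10^-5 × (239/596) = 3.184 x 10^-5 M
PbSO4(s) ⇌ Pb^2+ + SO4^2-, so Q = [Pb^2+][SO4^2-]
Q = (1.977 × 10^-5)(3.184 × 10^-5) = 6.29 x 10^-10
Q < Ksp, so no precipitate of PbSO4 forms.

Q ≈ 6.29e-10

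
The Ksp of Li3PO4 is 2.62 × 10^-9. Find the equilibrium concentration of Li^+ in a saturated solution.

Li3PO4(s) ⇌ 3 Li^+ + PO4^3-
Ksp = [Li^+]^3[PO4^3-]
Let s = molar solubility. Then [Li^+] = 3s and [PO4^3-] = s.
So Ksp = (3s)^3 × s = 27s^4
s = (2.62 × 10^-9 / 27)^(1/4) = 3.139 × 10^-3 M
[Li^+] = 3s = 9.42 × 10^-3 M

[Li^+] ≈ 9.42 × 10^-3 M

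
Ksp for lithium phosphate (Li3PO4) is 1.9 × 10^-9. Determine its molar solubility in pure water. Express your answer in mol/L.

2.9e-3 M

Li3PO4(s) <=> 3 Li^+(aq) + PO4^3-(aq)
Ksp = [Li^+]^3[PO4^3-]
For each mole of Li3PO4 that dissolves: [Li^+] = 3s, [PO4^3-] = s.
So Ksp = (3s)^3 × s = 27s^4
Solving, s = (1.9 × 10^-9/27)^(1/4) = 2.9 x 10^-3 M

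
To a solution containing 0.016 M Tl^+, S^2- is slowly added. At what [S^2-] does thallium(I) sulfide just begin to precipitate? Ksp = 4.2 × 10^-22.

[S^2-] = 1.6 × 10^-18 M

Tl2S(s) ⇌ 2 Tl^+ + S^2-
Ksp = [Tl^+]^2[S^2-]
Precipitation begins when Q = Ksp. With [Tl^+] = 0.016 M:
4.2 × 10^-22 = (0.016)^2 × [S^2-]
[S^2-] = (4.2 × 10^-22 / 2.56 × 10^-4) = 1.6 × 10^-18 M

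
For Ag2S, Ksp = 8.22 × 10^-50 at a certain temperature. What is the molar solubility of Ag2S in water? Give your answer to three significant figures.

Ag2S(s) ⇌ 2 Ag^+ + S^2-
Ksp = [Ag^+]^2[S^2-]
If s mol/L of Ag2S dissolves, [Ag^+] = 2s and [S^2-] = s.
Substituting: Ksp = (2s)^2s = 4s^3
s^3 = 8.22 × 10^-50 / 4, so s = 2.74 × 10^-17 M

s ≈ 2.74e-17 M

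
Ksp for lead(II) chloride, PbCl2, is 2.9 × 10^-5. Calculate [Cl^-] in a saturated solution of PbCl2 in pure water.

[Cl^-] ≈ 0.039 M

PbCl2(s) <=> Pb^2+(aq) + 2 Cl^-(aq)
Ksp = [Pb^2+][Cl^-]^2
Let s = molar solubility. Then [Pb^2+] = s and [Cl^-] = 2s.
So Ksp = s × (2s)^2 = 4s^3
Solving, s = (2.9 × 10^-5/4)^(1/3) = 1.94 × 10^-2 M
[Cl^-] = 2s = 3.9 x 10^-2 M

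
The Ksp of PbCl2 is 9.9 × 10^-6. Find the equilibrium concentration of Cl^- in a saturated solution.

PbCl2(s) <=> Pb^2+(aq) + 2 Cl^-(aq)
Ksp = [Pb^2+][Cl^-]^2
If s mol/L of PbCl2 dissolves, [Pb^2+] = s and [Cl^-] = 2s.
Ksp = s(2s)^2 = 4s^3
Solving, s = (9.9 × 10^-6/4)^(1/3) = 1.35 × 10^-2 M
[Cl^-] = 2s = 2.7 x 10^-2 M

2.7 × 10^-2 M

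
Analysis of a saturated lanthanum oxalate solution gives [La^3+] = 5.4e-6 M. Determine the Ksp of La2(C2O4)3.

La2(C2O4)3(s) <=> 2 La^3+(aq) + 3 C2O4^2-(aq)
Stoichiometry gives [C2O4^2-] = (3/2)[La^3+] = 8.10 x 10^-6 M.
Ksp = [La^3+]^2[C2O4^2-]^3
Ksp = (5.4 × 10^-6)^2 × (8.10 × 10^-6)^3 = 1.5 x 10^-26

1.5 x 10^-26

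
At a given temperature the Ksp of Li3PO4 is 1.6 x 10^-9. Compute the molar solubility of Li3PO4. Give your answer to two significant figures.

s = 2.8 x 10^-3 M

Li3PO4(s) ⇌ 3 Li^+ + PO4^3-
Ksp = [Li^+]^3[PO4^3-]
If s mol/L of Li3PO4 dissolves, [Li^+] = 3s and [PO4^3-] = s.
Ksp = (3s)^3s = 27s^4
Solving, s = (1.6 x 10^-9/27)^(1/4) = 2.8 × 10^-3 M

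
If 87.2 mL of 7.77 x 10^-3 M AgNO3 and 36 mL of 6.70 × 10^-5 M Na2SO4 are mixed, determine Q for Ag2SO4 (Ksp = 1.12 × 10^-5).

5.92 × 10^-10

Total volume = 87.2 + 36 = 123.2 mL.
[Ag^+] = 7.77 × 10^-3 × (87.2/123.2) = 5.500 × 10^-3 M
[SO4^2-] = 6.70 x 10^-5 × (36/123.2) = 1.958 × 10^-5 M
Ag2SO4(s) ⇌ 2 Ag^+(aq) + SO4^2-(aq), so Q = [Ag^+]^2[SO4^2-]
Q = (5.500 × 10^-3)^2(1.958 x 10^-5) = 5.92 × 10^-10
Q < Ksp, so no precipitate of Ag2SO4 forms.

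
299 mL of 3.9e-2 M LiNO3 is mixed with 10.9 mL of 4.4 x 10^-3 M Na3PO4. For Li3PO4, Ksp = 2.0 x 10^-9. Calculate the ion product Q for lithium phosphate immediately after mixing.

Total volume = 299 + 10.9 = 309.9 mL.
[Li^+] = 3.9 x 10^-2 × (299/309.9) = 3.76 × 10^-2 M
[PO4^3-] = 4.4 × 10^-3 × (10.9/309.9) = 1.55 × 10^-4 M
Li3PO4(s) ⇌ 3 Li^+(aq) + PO4^3-(aq), so Q = [Li^+]^3[PO4^3-]
Q = (3.76 × 10^-2)^3(1.55 × 10^-4) = 8.2 × 10^-9
Q > Ksp, so Li3PO4 will precipitate.

8.2 × 10^-9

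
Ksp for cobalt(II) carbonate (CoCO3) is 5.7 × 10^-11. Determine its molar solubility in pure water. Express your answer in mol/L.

CoCO3(s) ⇌ Co^2+ + CO3^2-
Ksp = [Co^2+][CO3^2-]
For each mole of CoCO3 that dissolves: [Co^2+] = s, [CO3^2-] = s.
Ksp = (s)(s) = s^2
s = √(5.7 × 10^-11) = 7.5 x 10^-6 M

s ≈ 7.5 x 10^-6 M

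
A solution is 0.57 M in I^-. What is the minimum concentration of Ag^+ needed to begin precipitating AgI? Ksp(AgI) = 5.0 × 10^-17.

AgI(s) ⇌ Ag^+ + I^-
Ksp = [Ag^+][I^-]
Precipitation begins when Q = Ksp. With [I^-] = 0.57 M:
5.0 × 10^-17 = (0.57) × [Ag^+]
[Ag^+] = (5.0 × 10^-17 / 5.7 × 10^-1) = 8.8 × 10^-17 M

8.8 × 10^-17 M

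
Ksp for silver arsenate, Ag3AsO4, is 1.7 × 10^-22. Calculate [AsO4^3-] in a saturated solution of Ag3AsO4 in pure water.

Ag3AsO4(s) <=> 3 Ag^+(aq) + AsO4^3-(aq)
Ksp = [Ag^+]^3[AsO4^3-]
With molar solubility s: [Ag^+] = 3s, [AsO4^3-] = s.
Substituting: Ksp = (3s)^3s = 27s^4
s^4 = 1.7 × 10^-22 / 27, so s = 1.58 x 10^-6 M
[AsO4^3-] = s = 1.6 x 10^-6 M

1.6 × 10^-6 M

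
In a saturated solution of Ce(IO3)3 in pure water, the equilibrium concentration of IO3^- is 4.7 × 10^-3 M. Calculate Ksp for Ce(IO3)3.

Ksp ≈ 1.6e-10

Ce(IO3)3(s) ⇌ Ce^3+(aq) + 3 IO3^-(aq)
Stoichiometry gives [Ce^3+] = (1/3)[IO3^-] = 1.57 x 10^-3 M.
Ksp = [Ce^3+][IO3^-]^3
Ksp = 1.57 x 10^-3 × (4.7 × 10^-3)^3 = 1.6 x 10^-10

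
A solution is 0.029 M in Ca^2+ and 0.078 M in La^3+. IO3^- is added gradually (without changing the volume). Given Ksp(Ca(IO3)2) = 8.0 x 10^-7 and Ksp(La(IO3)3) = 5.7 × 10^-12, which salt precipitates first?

Each salt begins to precipitate when Q = Ksp, i.e. when [IO3^-] reaches its threshold.
For Ca(IO3)2: 8.0 x 10^-7 = 0.029 × [IO3^-]^2  ⇒  [IO3^-] = 5.3 × 10^-3 M.
For La(IO3)3: 5.7 × 10^-12 = 0.078 × [IO3^-]^3  ⇒  [IO3^-] = 4.2 x 10^-4 M.
The salt with the lower threshold [IO3^-] precipitates first: La(IO3)3.

La(IO3)3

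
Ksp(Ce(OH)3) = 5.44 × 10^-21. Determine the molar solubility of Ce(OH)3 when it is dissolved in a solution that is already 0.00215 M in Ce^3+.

Ce(OH)3(s) <=> Ce^3+ + 3 OH^-
Ksp = [Ce^3+][OH^-]^3
Let s be the molar solubility in this solution. [Ce^3+] = 0.00215 + s ≈ 0.00215, [OH^-] = 3s (common-ion effect: Ce^3+ is already 0.00215 M).
Ksp ≈ 0.00215 × (3s)^3
s = 4.54 x 10^-7 M
Check: s = 4.5 x 10^-7 ≪ 0.00215, so the approximation is valid.

s ≈ 4.54e-7 M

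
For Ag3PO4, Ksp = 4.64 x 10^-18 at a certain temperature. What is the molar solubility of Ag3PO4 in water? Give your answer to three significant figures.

Ag3PO4(s) ⇌ 3 Ag^+ + PO4^3-
Ksp = [Ag^+]^3[PO4^3-]
If s mol/L of Ag3PO4 dissolves, [Ag^+] = 3s and [PO4^3-] = s.
Ksp = (3s)^3s = 27s^4
s = (4.64 x 10^-18 / 27)^(1/4) = 2.04 × 10^-5 M

2.04e-5 M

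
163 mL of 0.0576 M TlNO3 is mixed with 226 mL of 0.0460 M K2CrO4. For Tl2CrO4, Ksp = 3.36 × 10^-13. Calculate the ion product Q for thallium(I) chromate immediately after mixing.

Total volume = 163 + 226 = 389 mL.
[Tl^+] = 5.76 × 10^-2 × (163/389) = 2.414 × 10^-2 M
[CrO4^2-] = 4.60 × 10^-2 × (226/389) = 2.672 x 10^-2 M
Tl2CrO4(s) ⇌ 2 Tl^+ + CrO4^2-, so Q = [Tl^+]^2[CrO4^2-]
Q = (2.414 × 10^-2)^2(2.672 × 10^-2) = 1.56 x 10^-5
Q > Ksp, so Tl2CrO4 will precipitate.

1.56 × 10^-5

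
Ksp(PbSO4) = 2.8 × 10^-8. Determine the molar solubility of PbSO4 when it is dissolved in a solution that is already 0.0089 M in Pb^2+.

s ≈ 3.1 × 10^-6 M

PbSO4(s) ⇌ Pb^2+ + SO4^2-
Ksp = [Pb^2+][SO4^2-]
Let s = moles of PbSO4 that dissolve per litre. [Pb^2+] = 0.0089 + s ≈ 0.0089, [SO4^2-] = s (since the Pb^2+ already present dominates).
Ksp ≈ 0.0089 × s
s = 3.1 × 10^-6 M
Check: s = 3.1 x 10^-6 ≪ 0.0089, so the approximation is valid.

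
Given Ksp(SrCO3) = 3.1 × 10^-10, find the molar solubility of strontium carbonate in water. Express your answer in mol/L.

SrCO3(s) ⇌ Sr^2+ + CO3^2-
Ksp = [Sr^2+][CO3^2-]
If s mol/L of SrCO3 dissolves, [Sr^2+] = s and [CO3^2-] = s.
Ksp = (s)(s) = s^2
s = √(3.1 × 10^-10) = 1.8 × 10^-5 M

s = 1.8 × 10^-5 M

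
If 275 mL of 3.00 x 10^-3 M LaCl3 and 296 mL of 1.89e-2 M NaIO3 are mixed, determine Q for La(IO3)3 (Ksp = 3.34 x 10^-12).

Total volume = 275 + 296 = 571 mL.
[La^3+] = 3.00 × 10^-3 × (275/571) = 1.445 x 10^-3 M
[IO3^-] = 1.89 × 10^-2 × (296/571) = 9.798 × 10^-3 M
La(IO3)3(s) <=> La^3+(aq) + 3 IO3^-(aq), so Q = [La^3+][IO3^-]^3
Q = (1.445 × 10^-3)(9.798 × 10^-3)^3 = 1.36 × 10^-9
Q > Ksp, so La(IO3)3 will precipitate.

1.36 x 10^-9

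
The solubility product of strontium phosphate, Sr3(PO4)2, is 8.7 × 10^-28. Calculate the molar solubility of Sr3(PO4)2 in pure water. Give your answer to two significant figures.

Sr3(PO4)2(s) <=> 3 Sr^2+(aq) + 2 PO4^3-(aq)
Ksp = [Sr^2+]^3[PO4^3-]^2
With molar solubility s: [Sr^2+] = 3s, [PO4^3-] = 2s.
So Ksp = (3s)^3 × (2s)^2 = 108s^5
Solving, s = (8.7 × 10^-28/108)^(1/5) = 1.5 x 10^-6 M

s = 1.5 × 10^-6 M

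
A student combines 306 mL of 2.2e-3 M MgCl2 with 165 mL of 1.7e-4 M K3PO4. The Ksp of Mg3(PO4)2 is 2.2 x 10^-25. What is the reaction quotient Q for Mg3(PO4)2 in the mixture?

Q = 1.0 x 10^-17

Total volume = 306 + 165 = 471 mL.
[Mg^2+] = 2.2 x 10^-3 × (306/471) = 1.43 × 10^-3 M
[PO4^3-] = 1.7 x 10^-4 × (165/471) = 5.96 × 10^-5 M
Mg3(PO4)2(s) ⇌ 3 Mg^2+ + 2 PO4^3-, so Q = [Mg^2+]^3[PO4^3-]^2
Q = (1.43 x 10^-3)^3(5.96 x 10^-5)^2 = 1.0 × 10^-17
Q > Ksp, so Mg3(PO4)2 will precipitate.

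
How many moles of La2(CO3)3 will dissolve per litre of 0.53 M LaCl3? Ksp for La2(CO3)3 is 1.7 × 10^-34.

2.8 × 10^-12 M

La2(CO3)3(s) ⇌ 2 La^3+(aq) + 3 CO3^2-(aq)
Ksp = [La^3+]^2[CO3^2-]^3
If s mol/L dissolves here, [La^3+] = 0.53 + 2s ≈ 0.53, [CO3^2-] = 3s (since La^3+ from LaCl3 dominates).
Ksp ≈ (0.53)^2 × (3s)^3
s = 2.8 × 10^-12 M
Check: 2s = 5.6 × 10^-12 ≪ 0.53, so the approximation is valid.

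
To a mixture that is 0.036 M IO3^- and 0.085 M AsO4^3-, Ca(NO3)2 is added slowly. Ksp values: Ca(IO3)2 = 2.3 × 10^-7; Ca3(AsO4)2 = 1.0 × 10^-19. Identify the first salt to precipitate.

Precipitation of each salt starts when its ion product equals its Ksp.
For Ca(IO3)2: 2.3 × 10^-7 = (0.036)^2 × [Ca^2+]  ⇒  [Ca^2+] = 1.8 × 10^-4 M.
For Ca3(AsO4)2: 1.0 × 10^-19 = (0.085)^2 × [Ca^2+]^3  ⇒  [Ca^2+] = 2.4 × 10^-6 M.
The salt with the lower threshold [Ca^2+] precipitates first: Ca3(AsO4)2.

Ca3(AsO4)2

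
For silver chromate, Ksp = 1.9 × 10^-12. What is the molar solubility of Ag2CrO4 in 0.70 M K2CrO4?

Ag2CrO4(s) ⇌ 2 Ag^+(aq) + CrO4^2-(aq)
Ksp = [Ag^+]^2[CrO4^2-]
Let s be the molar solubility in this solution. [Ag^+] = 2s, [CrO4^2-] = 0.70 + s ≈ 0.70 (common-ion effect: CrO4^2- is already 0.70 M).
Ksp ≈ (2s)^2 × 0.70
s = 8.2 x 10^-7 M
Check: s = 8.2 × 10^-7 ≪ 0.70, so the approximation is valid.

8.2 x 10^-7 M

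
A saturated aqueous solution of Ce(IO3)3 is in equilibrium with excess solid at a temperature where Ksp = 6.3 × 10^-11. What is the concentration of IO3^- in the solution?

[IO3^-] ≈ 3.7 × 10^-3 M

Ce(IO3)3(s) ⇌ Ce^3+ + 3 IO3^-
Ksp = [Ce^3+][IO3^-]^3
Let s = molar solubility. Then [Ce^3+] = s and [IO3^-] = 3s.
So Ksp = s × (3s)^3 = 27s^4
Solving, s = (6.3 × 10^-11/27)^(1/4) = 1.24 × 10^-3 M
[IO3^-] = 3s = 3.7 × 10^-3 M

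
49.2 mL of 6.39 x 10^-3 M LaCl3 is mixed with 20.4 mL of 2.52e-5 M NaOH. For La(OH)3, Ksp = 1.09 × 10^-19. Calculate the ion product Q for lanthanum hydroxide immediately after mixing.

Total volume = 49.2 + 20.4 = 69.6 mL.
[La^3+] = 6.39 × 10^-3 × (49.2/69.6) = 4.517 × 10^-3 M
[OH^-] = 2.52 x 10^-5 × (20.4/69.6) = 7.386 × 10^-6 M
La(OH)3(s) ⇌ La^3+ + 3 OH^-, so Q = [La^3+][OH^-]^3
Q = (4.517 × 10^-3)(7.386 × 10^-6)^3 = 1.82 × 10^-18
Q > Ksp, so La(OH)3 will precipitate.

1.82e-18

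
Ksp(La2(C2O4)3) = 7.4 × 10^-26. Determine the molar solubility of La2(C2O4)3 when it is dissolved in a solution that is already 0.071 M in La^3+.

La2(C2O4)3(s) ⇌ 2 La^3+ + 3 C2O4^2-
Ksp = [La^3+]^2[C2O4^2-]^3
If s mol/L dissolves here, [La^3+] = 0.071 + 2s ≈ 0.071, [C2O4^2-] = 3s (since the La^3+ already present dominates).
Ksp ≈ (0.071)^2 × (3s)^3
s = 8.2 x 10^-9 M
Check: 2s = 1.6 × 10^-8 ≪ 0.071, so the approximation is valid.

s ≈ 8.2e-9 M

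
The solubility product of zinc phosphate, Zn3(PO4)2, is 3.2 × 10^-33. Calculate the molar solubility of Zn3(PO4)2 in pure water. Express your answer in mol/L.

1.2 × 10^-7 M

Zn3(PO4)2(s) ⇌ 3 Zn^2+ + 2 PO4^3-
Ksp = [Zn^2+]^3[PO4^3-]^2
If s mol/L of Zn3(PO4)2 dissolves, [Zn^2+] = 3s and [PO4^3-] = 2s.
Substituting: Ksp = (3s)^3(2s)^2 = 108s^5
Solving, s = (3.2 × 10^-33/108)^(1/5) = 1.2 × 10^-7 M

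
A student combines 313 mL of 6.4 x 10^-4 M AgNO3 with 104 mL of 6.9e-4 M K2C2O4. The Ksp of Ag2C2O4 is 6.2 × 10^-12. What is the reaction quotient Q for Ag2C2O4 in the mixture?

Q = 4.0 × 10^-11

Total volume = 313 + 104 = 417 mL.
[Ag^+] = 6.4 x 10^-4 × (313/417) = 4.80 x 10^-4 M
[C2O4^2-] = 6.9 × 10^-4 × (104/417) = 1.72 x 10^-4 M
Ag2C2O4(s) ⇌ 2 Ag^+ + C2O4^2-, so Q = [Ag^+]^2[C2O4^2-]
Q = (4.80 × 10^-4)^2(1.72 × 10^-4) = 4.0 × 10^-11
Q > Ksp, so Ag2C2O4 will precipitate.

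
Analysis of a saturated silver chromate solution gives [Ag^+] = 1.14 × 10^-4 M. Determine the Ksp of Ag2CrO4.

Ag2CrO4(s) ⇌ 2 Ag^+ + CrO4^2-
Stoichiometry gives [CrO4^2-] = (1/2)[Ag^+] = 5.700 × 10^-5 M.
Ksp = [Ag^+]^2[CrO4^2-]
Ksp = (1.14 × 10^-4)^2 × 5.700 x 10^-5 = 7.41 × 10^-13

Ksp ≈ 7.41e-13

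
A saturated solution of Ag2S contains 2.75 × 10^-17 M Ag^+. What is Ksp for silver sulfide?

Ag2S(s) <=> 2 Ag^+(aq) + S^2-(aq)
Stoichiometry gives [S^2-] = (1/2)[Ag^+] = 1.375 × 10^-17 M.
Ksp = [Ag^+]^2[S^2-]
Ksp = (2.75 x 10^-17)^2 × 1.375 x 10^-17 = 1.04 × 10^-50

Ksp ≈ 1.04e-50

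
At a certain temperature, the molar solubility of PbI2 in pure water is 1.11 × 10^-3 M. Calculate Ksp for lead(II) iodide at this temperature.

PbI2(s) ⇌ Pb^2+ + 2 I^-
If s mol/L of PbI2 dissolves, [Pb^2+] = s and [I^-] = 2s.
Ksp = [Pb^2+][I^-]^2
Ksp = s(2s)^2 = 4s^3
With s = 1.11 x 10^-3: Ksp = 5.47 × 10^-9

Ksp ≈ 5.47e-9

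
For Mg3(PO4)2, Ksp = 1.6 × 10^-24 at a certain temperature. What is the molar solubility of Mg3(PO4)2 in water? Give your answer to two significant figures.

6.8 x 10^-6 M

Mg3(PO4)2(s) <=> 3 Mg^2+(aq) + 2 PO4^3-(aq)
Ksp = [Mg^2+]^3[PO4^3-]^2
Let s = molar solubility. Then [Mg^2+] = 3s and [PO4^3-] = 2s.
Ksp = (3s)^3(2s)^2 = 108s^5
s = (1.6 × 10^-24 / 108)^(1/5) = 6.8 × 10^-6 M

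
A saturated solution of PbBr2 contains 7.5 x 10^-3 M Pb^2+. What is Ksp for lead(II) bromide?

PbBr2(s) <=> Pb^2+(aq) + 2 Br^-(aq)
Stoichiometry gives [Br^-] = (2/1)[Pb^2+] = 1.50 × 10^-2 M.
Ksp = [Pb^2+][Br^-]^2
Ksp = 7.5 x 10^-3 × (1.50 × 10^-2)^2 = 1.7 x 10^-6

Ksp = 1.7 × 10^-6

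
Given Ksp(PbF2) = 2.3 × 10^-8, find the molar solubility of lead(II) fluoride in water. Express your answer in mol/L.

PbF2(s) ⇌ Pb^2+(aq) + 2 F^-(aq)
Ksp = [Pb^2+][F^-]^2
Let s = molar solubility. Then [Pb^2+] = s and [F^-] = 2s.
Substituting: Ksp = s(2s)^2 = 4s^3
s = (2.3 × 10^-8 / 4)^(1/3) = 1.8 x 10^-3 M

1.8 x 10^-3 M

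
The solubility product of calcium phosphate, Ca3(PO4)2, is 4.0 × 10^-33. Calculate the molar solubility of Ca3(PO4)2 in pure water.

Ca3(PO4)2(s) ⇌ 3 Ca^2+(aq) + 2 PO4^3-(aq)
Ksp = [Ca^2+]^3[PO4^3-]^2
For each mole of Ca3(PO4)2 that dissolves: [Ca^2+] = 3s, [PO4^3-] = 2s.
Substituting: Ksp = (3s)^3(2s)^2 = 108s^5
Solving, s = (4.0 × 10^-33/108)^(1/5) = 1.3 × 10^-7 M

s ≈ 1.3 x 10^-7 M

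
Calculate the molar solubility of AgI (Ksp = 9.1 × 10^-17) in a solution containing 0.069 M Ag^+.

AgI(s) ⇌ Ag^+(aq) + I^-(aq)
Ksp = [Ag^+][I^-]
If s mol/L dissolves here, [Ag^+] = 0.069 + s ≈ 0.069, [I^-] = s (common-ion effect: Ag^+ is already 0.069 M).
Ksp ≈ 0.069 × s
s = 1.3 × 10^-15 M
Check: s = 1.3 × 10^-15 ≪ 0.069, so the approximation is valid.

s ≈ 1.3 x 10^-15 M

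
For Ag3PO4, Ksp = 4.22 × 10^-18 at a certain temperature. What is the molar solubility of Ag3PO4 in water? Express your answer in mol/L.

1.99 × 10^-5 M

Ag3PO4(s) <=> 3 Ag^+(aq) + PO4^3-(aq)
Ksp = [Ag^+]^3[PO4^3-]
Let s = molar solubility. Then [Ag^+] = 3s and [PO4^3-] = s.
So Ksp = (3s)^3 × s = 27s^4
s^4 = 4.22 × 10^-18 / 27, so s = 1.99 × 10^-5 M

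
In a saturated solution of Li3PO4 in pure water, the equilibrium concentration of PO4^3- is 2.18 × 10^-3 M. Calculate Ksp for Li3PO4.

Ksp = 6.10e-10

Li3PO4(s) ⇌ 3 Li^+(aq) + PO4^3-(aq)
Stoichiometry gives [Li^+] = (3/1)[PO4^3-] = 6.540 × 10^-3 M.
Ksp = [Li^+]^3[PO4^3-]
Ksp = (6.540 x 10^-3)^3 × 2.18 × 10^-3 = 6.10 × 10^-10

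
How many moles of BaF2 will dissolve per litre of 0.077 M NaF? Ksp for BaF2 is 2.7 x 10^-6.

BaF2(s) <=> Ba^2+(aq) + 2 F^-(aq)
Ksp = [Ba^2+][F^-]^2
Let s = moles of BaF2 that dissolve per litre. [Ba^2+] = s, [F^-] = 0.077 + 2s ≈ 0.077 (Ksp is small, so little additional dissolves).
Ksp ≈ s × (0.077)^2
s = 4.6 x 10^-4 M
Check: 2s = 9.1 x 10^-4 ≪ 0.077, so the approximation is valid.

s ≈ 4.6e-4 M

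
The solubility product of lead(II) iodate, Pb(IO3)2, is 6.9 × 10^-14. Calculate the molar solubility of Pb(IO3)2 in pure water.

Pb(IO3)2(s) ⇌ Pb^2+(aq) + 2 IO3^-(aq)
Ksp = [Pb^2+][IO3^-]^2
Let s = molar solubility. Then [Pb^2+] = s and [IO3^-] = 2s.
Ksp = s(2s)^2 = 4s^3
s^3 = 6.9 × 10^-14 / 4, so s = 2.6 × 10^-5 M

2.6 × 10^-5 M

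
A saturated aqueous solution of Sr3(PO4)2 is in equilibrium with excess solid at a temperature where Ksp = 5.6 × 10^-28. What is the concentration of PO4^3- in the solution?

[PO4^3-] ≈ 2.8e-6 M

Sr3(PO4)2(s) ⇌ 3 Sr^2+(aq) + 2 PO4^3-(aq)
Ksp = [Sr^2+]^3[PO4^3-]^2
If s mol/L of Sr3(PO4)2 dissolves, [Sr^2+] = 3s and [PO4^3-] = 2s.
So Ksp = (3s)^3 × (2s)^2 = 108s^5
s^5 = 5.6 × 10^-28 / 108, so s = 1.39 × 10^-6 M
[PO4^3-] = 2s = 2.8 × 10^-6 M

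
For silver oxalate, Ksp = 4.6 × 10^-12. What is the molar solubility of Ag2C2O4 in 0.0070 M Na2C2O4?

s ≈ 1.3 × 10^-5 M

Ag2C2O4(s) ⇌ 2 Ag^+(aq) + C2O4^2-(aq)
Ksp = [Ag^+]^2[C2O4^2-]
Let s = moles of Ag2C2O4 that dissolve per litre. [Ag^+] = 2s, [C2O4^2-] = 0.0070 + s ≈ 0.0070 (Ksp is small, so little additional dissolves).
Ksp ≈ (2s)^2 × 0.0070
s = 1.3 × 10^-5 M
Check: s = 1.3 × 10^-5 ≪ 0.0070, so the approximation is valid.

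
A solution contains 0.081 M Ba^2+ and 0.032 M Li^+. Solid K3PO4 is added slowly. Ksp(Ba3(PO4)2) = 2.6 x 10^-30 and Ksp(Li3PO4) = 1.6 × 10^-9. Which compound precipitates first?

Ba3(PO4)2

Precipitation of each salt starts when its ion product equals its Ksp.
For Ba3(PO4)2: 2.6 x 10^-30 = (0.081)^3 × [PO4^3-]^2  ⇒  [PO4^3-] = 7.0 × 10^-14 M.
For Li3PO4: 1.6 × 10^-9 = (0.032)^3 × [PO4^3-]  ⇒  [PO4^3-] = 4.9 × 10^-5 M.
The salt with the lower threshold [PO4^3-] precipitates first: Ba3(PO4)2.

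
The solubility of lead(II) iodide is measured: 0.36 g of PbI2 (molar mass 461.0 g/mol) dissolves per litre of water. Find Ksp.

1.9e-9

Molar solubility s = (3.6 × 10^-1 g/L) / (461.0 g/mol) = 7.81 x 10^-4 M.
PbI2(s) ⇌ Pb^2+(aq) + 2 I^-(aq)
With molar solubility s: [Pb^2+] = s, [I^-] = 2s.
Ksp = [Pb^2+][I^-]^2
Ksp = s(2s)^2 = 4s^3
With s = 7.81 × 10^-4: Ksp = 1.9 x 10^-9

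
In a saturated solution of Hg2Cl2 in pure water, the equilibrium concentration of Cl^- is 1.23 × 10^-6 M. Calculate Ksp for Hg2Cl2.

Ksp = 9.30e-19

Hg2Cl2(s) <=> Hg2^2+(aq) + 2 Cl^-(aq)
Stoichiometry gives [Hg2^2+] = (1/2)[Cl^-] = 6.150 × 10^-7 M.
Ksp = [Hg2^2+][Cl^-]^2
Ksp = 6.150 x 10^-7 × (1.23 × 10^-6)^2 = 9.30 × 10^-19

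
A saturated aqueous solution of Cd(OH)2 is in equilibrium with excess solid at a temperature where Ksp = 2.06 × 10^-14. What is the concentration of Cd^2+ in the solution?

[Cd^2+] = 1.73 × 10^-5 M

Cd(OH)2(s) ⇌ Cd^2+(aq) + 2 OH^-(aq)
Ksp = [Cd^2+][OH^-]^2
If s mol/L of Cd(OH)2 dissolves, [Cd^2+] = s and [OH^-] = 2s.
Ksp = s(2s)^2 = 4s^3
Solving, s = (2.06 × 10^-14/4)^(1/3) = 1.727 × 10^-5 M
[Cd^2+] = s = 1.73 × 10^-5 M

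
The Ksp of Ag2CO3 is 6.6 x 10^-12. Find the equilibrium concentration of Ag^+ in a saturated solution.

Ag2CO3(s) ⇌ 2 Ag^+ + CO3^2-
Ksp = [Ag^+]^2[CO3^2-]
Let s = molar solubility. Then [Ag^+] = 2s and [CO3^2-] = s.
Ksp = (2s)^2s = 4s^3
Solving, s = (6.6 x 10^-12/4)^(1/3) = 1.18 x 10^-4 M
[Ag^+] = 2s = 2.4 × 10^-4 M

2.4 × 10^-4 M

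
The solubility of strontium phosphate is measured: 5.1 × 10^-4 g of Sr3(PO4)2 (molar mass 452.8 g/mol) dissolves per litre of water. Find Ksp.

Molar solubility s = (5.1 × 10^-4 g/L) / (452.8 g/mol) = 1.13 × 10^-6 M.
Sr3(PO4)2(s) <=> 3 Sr^2+ + 2 PO4^3-
If s mol/L of Sr3(PO4)2 dissolves, [Sr^2+] = 3s and [PO4^3-] = 2s.
Ksp = [Sr^2+]^3[PO4^3-]^2
Substituting: Ksp = (3s)^3(2s)^2 = 108s^5
With s = 1.13 × 10^-6: Ksp = 2.0 x 10^-28

Ksp = 2.0 x 10^-28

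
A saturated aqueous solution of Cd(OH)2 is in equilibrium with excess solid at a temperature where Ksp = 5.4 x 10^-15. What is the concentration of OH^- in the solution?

2.2 × 10^-5 M

Cd(OH)2(s) ⇌ Cd^2+ + 2 OH^-
Ksp = [Cd^2+][OH^-]^2
Let s = molar solubility. Then [Cd^2+] = s and [OH^-] = 2s.
Substituting: Ksp = s(2s)^2 = 4s^3
s = (5.4 x 10^-15 / 4)^(1/3) = 1.11 × 10^-5 M
[OH^-] = 2s = 2.2 x 10^-5 M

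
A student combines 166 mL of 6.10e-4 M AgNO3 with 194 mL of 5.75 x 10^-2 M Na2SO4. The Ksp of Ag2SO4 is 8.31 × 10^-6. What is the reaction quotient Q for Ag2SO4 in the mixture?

Total volume = 166 + 194 = 360 mL.
[Ag^+] = 6.10 × 10^-4 × (166/360) = 2.813 x 10^-4 M
[SO4^2-] = 5.75 × 10^-2 × (194/360) = 3.099 × 10^-2 M
Ag2SO4(s) ⇌ 2 Ag^+(aq) + SO4^2-(aq), so Q = [Ag^+]^2[SO4^2-]
Q = (2.813 × 10^-4)^2(3.099 x 10^-2) = 2.45 x 10^-9
Q < Ksp, so no precipitate of Ag2SO4 forms.

2.45 × 10^-9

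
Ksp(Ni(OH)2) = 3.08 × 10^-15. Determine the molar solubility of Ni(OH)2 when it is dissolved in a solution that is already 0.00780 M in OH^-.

s ≈ 5.06 × 10^-11 M

Ni(OH)2(s) ⇌ Ni^2+(aq) + 2 OH^-(aq)
Ksp = [Ni^2+][OH^-]^2
Let s = moles of Ni(OH)2 that dissolve per litre. [Ni^2+] = s, [OH^-] = 0.00780 + 2s ≈ 0.00780 (since the OH^- already present dominates).
Ksp ≈ s × (0.00780)^2
s = 5.06 × 10^-11 M
Check: 2s = 1.0 × 10^-10 ≪ 0.00780, so the approximation is valid.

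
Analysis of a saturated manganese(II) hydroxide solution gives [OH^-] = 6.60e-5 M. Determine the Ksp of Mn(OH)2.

Ksp ≈ 1.44 × 10^-13

Mn(OH)2(s) ⇌ Mn^2+ + 2 OH^-
Stoichiometry gives [Mn^2+] = (1/2)[OH^-] = 3.300 x 10^-5 M.
Ksp = [Mn^2+][OH^-]^2
Ksp = 3.300 × 10^-5 × (6.60 x 10^-5)^2 = 1.44 × 10^-13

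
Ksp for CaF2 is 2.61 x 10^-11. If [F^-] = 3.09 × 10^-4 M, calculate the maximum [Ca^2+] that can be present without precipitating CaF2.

[Ca^2+] ≈ 2.73 × 10^-4 M

CaF2(s) ⇌ Ca^2+ + 2 F^-
Ksp = [Ca^2+][F^-]^2
Precipitation begins when Q = Ksp. With [F^-] = 3.09 × 10^-4 M:
2.61 x 10^-11 = (3.09 × 10^-4)^2 × [Ca^2+]
[Ca^2+] = (2.61 x 10^-11 / 9.548 × 10^-8) = 2.73 × 10^-4 M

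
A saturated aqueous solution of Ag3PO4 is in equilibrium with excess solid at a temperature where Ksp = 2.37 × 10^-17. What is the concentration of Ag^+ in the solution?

Ag3PO4(s) <=> 3 Ag^+(aq) + PO4^3-(aq)
Ksp = [Ag^+]^3[PO4^3-]
Let s = molar solubility. Then [Ag^+] = 3s and [PO4^3-] = s.
So Ksp = (3s)^3 × s = 27s^4
s = (2.37 × 10^-17 / 27)^(1/4) = 3.061 × 10^-5 M
[Ag^+] = 3s = 9.18 × 10^-5 M

9.18e-5 M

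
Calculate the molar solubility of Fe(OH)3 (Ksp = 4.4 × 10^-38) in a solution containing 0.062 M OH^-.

s ≈ 1.8e-34 M

Fe(OH)3(s) ⇌ Fe^3+(aq) + 3 OH^-(aq)
Ksp = [Fe^3+][OH^-]^3
Let s be the molar solubility in this solution. [Fe^3+] = s, [OH^-] = 0.062 + 3s ≈ 0.062 (common-ion effect: OH^- is already 0.062 M).
Ksp ≈ s × (0.062)^3
s = 1.8 × 10^-34 M
Check: 3s = 5.5 × 10^-34 ≪ 0.062, so the approximation is valid.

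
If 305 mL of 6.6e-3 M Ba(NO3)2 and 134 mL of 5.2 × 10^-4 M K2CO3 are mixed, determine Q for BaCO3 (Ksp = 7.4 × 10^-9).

Total volume = 305 + 134 = 439 mL.
[Ba^2+] = 6.6 × 10^-3 × (305/439) = 4.59 × 10^-3 M
[CO3^2-] = 5.2 x 10^-4 × (134/439) = 1.59 × 10^-4 M
BaCO3(s) ⇌ Ba^2+ + CO3^2-, so Q = [Ba^2+][CO3^2-]
Q = (4.59 × 10^-3)(1.59 × 10^-4) = 7.3 x 10^-7
Q > Ksp, so BaCO3 will precipitate.

Q ≈ 7.3 x 10^-7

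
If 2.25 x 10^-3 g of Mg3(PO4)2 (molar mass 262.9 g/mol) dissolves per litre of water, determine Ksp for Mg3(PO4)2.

Ksp = 4.96e-24

Molar solubility s = (2.25 x 10^-3 g/L) / (262.9 g/mol) = 8.558 × 10^-6 M.
Mg3(PO4)2(s) ⇌ 3 Mg^2+ + 2 PO4^3-
For each mole of Mg3(PO4)2 that dissolves: [Mg^2+] = 3s, [PO4^3-] = 2s.
Ksp = [Mg^2+]^3[PO4^3-]^2
So Ksp = (3s)^3 × (2s)^2 = 108s^5
With s = 8.558 x 10^-6: Ksp = 4.96 × 10^-24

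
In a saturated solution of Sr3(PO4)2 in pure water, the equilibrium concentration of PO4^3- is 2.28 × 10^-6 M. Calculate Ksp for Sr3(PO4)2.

Sr3(PO4)2(s) <=> 3 Sr^2+(aq) + 2 PO4^3-(aq)
Stoichiometry gives [Sr^2+] = (3/2)[PO4^3-] = 3.420 × 10^-6 M.
Ksp = [Sr^2+]^3[PO4^3-]^2
Ksp = (3.420 × 10^-6)^3 × (2.28 × 10^-6)^2 = 2.08 × 10^-28

Ksp ≈ 2.08 × 10^-28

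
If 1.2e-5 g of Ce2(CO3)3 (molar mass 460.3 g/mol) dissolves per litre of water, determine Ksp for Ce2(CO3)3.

Ksp ≈ 1.3 × 10^-36

Molar solubility s = (1.2 x 10^-5 g/L) / (460.3 g/mol) = 2.61 × 10^-8 M.
Ce2(CO3)3(s) ⇌ 2 Ce^3+ + 3 CO3^2-
For each mole of Ce2(CO3)3 that dissolves: [Ce^3+] = 2s, [CO3^2-] = 3s.
Ksp = [Ce^3+]^2[CO3^2-]^3
So Ksp = (2s)^2 × (3s)^3 = 108s^5
Ksp = 108 × (2.61 x 10^-8)^5 = 1.3 x 10^-36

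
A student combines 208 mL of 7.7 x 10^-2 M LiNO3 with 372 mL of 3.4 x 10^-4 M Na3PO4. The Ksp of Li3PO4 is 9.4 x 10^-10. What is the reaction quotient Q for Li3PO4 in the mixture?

Q ≈ 4.6e-9

Total volume = 208 + 372 = 580 mL.
[Li^+] = 7.7 x 10^-2 × (208/580) = 2.76 × 10^-2 M
[PO4^3-] = 3.4 × 10^-4 × (372/580) = 2.18 x 10^-4 M
Li3PO4(s) <=> 3 Li^+ + PO4^3-, so Q = [Li^+]^3[PO4^3-]
Q = (2.76 x 10^-2)^3(2.18 × 10^-4) = 4.6 x 10^-9
Q > Ksp, so Li3PO4 will precipitate.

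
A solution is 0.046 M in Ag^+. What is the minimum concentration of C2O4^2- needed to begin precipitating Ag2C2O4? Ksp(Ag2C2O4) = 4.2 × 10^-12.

2.0 x 10^-9 M

Ag2C2O4(s) ⇌ 2 Ag^+(aq) + C2O4^2-(aq)
Ksp = [Ag^+]^2[C2O4^2-]
Precipitation begins when Q = Ksp. With [Ag^+] = 0.046 M:
4.2 × 10^-12 = (0.046)^2 × [C2O4^2-]
[C2O4^2-] = (4.2 × 10^-12 / 2.12 x 10^-3) = 2.0 × 10^-9 M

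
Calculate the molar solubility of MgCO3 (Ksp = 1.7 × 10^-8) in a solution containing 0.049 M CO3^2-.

s = 3.5e-7 M

MgCO3(s) <=> Mg^2+ + CO3^2-
Ksp = [Mg^2+][CO3^2-]
Let s be the molar solubility in this solution. [Mg^2+] = s, [CO3^2-] = 0.049 + s ≈ 0.049 (since the CO3^2- already present dominates).
Ksp ≈ s × 0.049
s = 3.5 × 10^-7 M
Check: s = 3.5 × 10^-7 ≪ 0.049, so the approximation is valid.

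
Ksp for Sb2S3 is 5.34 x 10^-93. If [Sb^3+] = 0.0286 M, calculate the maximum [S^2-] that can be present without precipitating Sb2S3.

Sb2S3(s) <=> 2 Sb^3+(aq) + 3 S^2-(aq)
Ksp = [Sb^3+]^2[S^2-]^3
Precipitation begins when Q = Ksp. With [Sb^3+] = 0.0286 M:
5.34 x 10^-93 = (0.0286)^2 × [S^2-]^3
[S^2-] = (5.34 x 10^-93 / 8.180 × 10^-4)^(1/3) = 1.87 × 10^-30 M

[S^2-] ≈ 1.87 × 10^-30 M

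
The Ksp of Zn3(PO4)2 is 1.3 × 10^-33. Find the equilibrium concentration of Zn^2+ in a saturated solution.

[Zn^2+] ≈ 3.1 × 10^-7 M

Zn3(PO4)2(s) <=> 3 Zn^2+ + 2 PO4^3-
Ksp = [Zn^2+]^3[PO4^3-]^2
With molar solubility s: [Zn^2+] = 3s, [PO4^3-] = 2s.
Substituting: Ksp = (3s)^3(2s)^2 = 108s^5
Solving, s = (1.3 × 10^-33/108)^(1/5) = 1.04 x 10^-7 M
[Zn^2+] = 3s = 3.1 x 10^-7 M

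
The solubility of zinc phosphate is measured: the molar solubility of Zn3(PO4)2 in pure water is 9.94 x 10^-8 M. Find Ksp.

Ksp ≈ 1.05e-33

Zn3(PO4)2(s) <=> 3 Zn^2+(aq) + 2 PO4^3-(aq)
For each mole of Zn3(PO4)2 that dissolves: [Zn^2+] = 3s, [PO4^3-] = 2s.
Ksp = [Zn^2+]^3[PO4^3-]^2
Substituting: Ksp = (3s)^3(2s)^2 = 108s^5
With s = 9.94 × 10^-8: Ksp = 1.05 x 10^-33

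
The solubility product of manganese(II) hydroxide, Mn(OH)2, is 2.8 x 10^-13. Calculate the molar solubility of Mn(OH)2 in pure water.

s = 4.1 × 10^-5 M

Mn(OH)2(s) ⇌ Mn^2+ + 2 OH^-
Ksp = [Mn^2+][OH^-]^2
Let s = molar solubility. Then [Mn^2+] = s and [OH^-] = 2s.
Ksp = s(2s)^2 = 4s^3
s^3 = 2.8 x 10^-13 / 4, so s = 4.1 x 10^-5 M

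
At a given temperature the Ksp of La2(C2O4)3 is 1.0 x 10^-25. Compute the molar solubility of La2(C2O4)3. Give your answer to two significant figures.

La2(C2O4)3(s) ⇌ 2 La^3+(aq) + 3 C2O4^2-(aq)
Ksp = [La^3+]^2[C2O4^2-]^3
If s mol/L of La2(C2O4)3 dissolves, [La^3+] = 2s and [C2O4^2-] = 3s.
Substituting: Ksp = (2s)^2(3s)^3 = 108s^5
Solving, s = (1.0 x 10^-25/108)^(1/5) = 3.9 × 10^-6 M

3.9 × 10^-6 M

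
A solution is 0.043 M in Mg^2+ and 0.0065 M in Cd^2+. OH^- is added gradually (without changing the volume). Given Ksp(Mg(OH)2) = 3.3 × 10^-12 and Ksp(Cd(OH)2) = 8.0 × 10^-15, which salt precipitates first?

Cd(OH)2

Precipitation of each salt starts when its ion product equals its Ksp.
For Mg(OH)2: 3.3 × 10^-12 = 0.043 × [OH^-]^2  ⇒  [OH^-] = 8.8 x 10^-6 M.
For Cd(OH)2: 8.0 × 10^-15 = 0.0065 × [OH^-]^2  ⇒  [OH^-] = 1.1 × 10^-6 M.
The salt with the lower threshold [OH^-] precipitates first: Cd(OH)2.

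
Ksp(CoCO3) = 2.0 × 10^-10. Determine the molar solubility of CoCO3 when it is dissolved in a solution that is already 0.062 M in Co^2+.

CoCO3(s) <=> Co^2+ + CO3^2-
Ksp = [Co^2+][CO3^2-]
Let s = moles of CoCO3 that dissolve per litre. [Co^2+] = 0.062 + s ≈ 0.062, [CO3^2-] = s (Ksp is small, so little additional dissolves).
Ksp ≈ 0.062 × s
s = 3.2 x 10^-9 M
Check: s = 3.2 × 10^-9 ≪ 0.062, so the approximation is valid.

s = 3.2e-9 M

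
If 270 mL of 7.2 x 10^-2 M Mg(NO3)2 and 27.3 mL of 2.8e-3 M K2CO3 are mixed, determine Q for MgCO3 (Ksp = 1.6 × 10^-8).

Total volume = 270 + 27.3 = 297.3 mL.
[Mg^2+] = 7.2 × 10^-2 × (270/297.3) = 6.54 × 10^-2 M
[CO3^2-] = 2.8 × 10^-3 × (27.3/297.3) = 2.57 × 10^-4 M
MgCO3(s) <=> Mg^2+(aq) + CO3^2-(aq), so Q = [Mg^2+][CO3^2-]
Q = (6.54 x 10^-2)(2.57 × 10^-4) = 1.7 × 10^-5
Q > Ksp, so MgCO3 will precipitate.

Q ≈ 1.7 × 10^-5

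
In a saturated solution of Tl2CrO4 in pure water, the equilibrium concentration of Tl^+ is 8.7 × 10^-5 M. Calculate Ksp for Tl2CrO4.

Ksp ≈ 3.3e-13

Tl2CrO4(s) <=> 2 Tl^+(aq) + CrO4^2-(aq)
Stoichiometry gives [CrO4^2-] = (1/2)[Tl^+] = 4.35 × 10^-5 M.
Ksp = [Tl^+]^2[CrO4^2-]
Ksp = (8.7 × 10^-5)^2 × 4.35 × 10^-5 = 3.3 x 10^-13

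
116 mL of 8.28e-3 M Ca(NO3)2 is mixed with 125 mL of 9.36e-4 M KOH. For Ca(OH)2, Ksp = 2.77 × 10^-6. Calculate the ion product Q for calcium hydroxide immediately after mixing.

Total volume = 116 + 125 = 241 mL.
[Ca^2+] = 8.28 × 10^-3 × (116/241) = 3.985 × 10^-3 M
[OH^-] = 9.36 × 10^-4 × (125/241) = 4.855 x 10^-4 M
Ca(OH)2(s) ⇌ Ca^2+(aq) + 2 OH^-(aq), so Q = [Ca^2+][OH^-]^2
Q = (3.985 x 10^-3)(4.855 x 10^-4)^2 = 9.39 x 10^-10
Q < Ksp, so no precipitate of Ca(OH)2 forms.

9.39 × 10^-10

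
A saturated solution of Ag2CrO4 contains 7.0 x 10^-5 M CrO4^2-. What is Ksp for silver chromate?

Ag2CrO4(s) <=> 2 Ag^+(aq) + CrO4^2-(aq)
Stoichiometry gives [Ag^+] = (2/1)[CrO4^2-] = 1.40 × 10^-4 M.
Ksp = [Ag^+]^2[CrO4^2-]
Ksp = (1.40 x 10^-4)^2 × 7.0 × 10^-5 = 1.4 x 10^-12

1.4e-12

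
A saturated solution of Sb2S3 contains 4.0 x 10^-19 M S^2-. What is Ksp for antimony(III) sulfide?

Sb2S3(s) ⇌ 2 Sb^3+(aq) + 3 S^2-(aq)
Stoichiometry gives [Sb^3+] = (2/3)[S^2-] = 2.67 x 10^-19 M.
Ksp = [Sb^3+]^2[S^2-]^3
Ksp = (2.67 x 10^-19)^2 × (4.0 x 10^-19)^3 = 4.6 x 10^-93

Ksp = 4.6e-93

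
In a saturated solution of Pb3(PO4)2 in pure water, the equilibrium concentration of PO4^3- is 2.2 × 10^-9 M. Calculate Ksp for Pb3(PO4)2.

Pb3(PO4)2(s) ⇌ 3 Pb^2+ + 2 PO4^3-
Stoichiometry gives [Pb^2+] = (3/2)[PO4^3-] = 3.30 × 10^-9 M.
Ksp = [Pb^2+]^3[PO4^3-]^2
Ksp = (3.30 × 10^-9)^3 × (2.2 x 10^-9)^2 = 1.7 × 10^-43

Ksp = 1.7e-43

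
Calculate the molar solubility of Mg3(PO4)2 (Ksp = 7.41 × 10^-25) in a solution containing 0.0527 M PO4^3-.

Mg3(PO4)2(s) ⇌ 3 Mg^2+ + 2 PO4^3-
Ksp = [Mg^2+]^3[PO4^3-]^2
Let s be the molar solubility in this solution. [Mg^2+] = 3s, [PO4^3-] = 0.0527 + 2s ≈ 0.0527 (Ksp is small, so little additional dissolves).
Ksp ≈ (3s)^3 × (0.0527)^2
s = 2.15 × 10^-8 M
Check: 2s = 4.3 x 10^-8 ≪ 0.0527, so the approximation is valid.

2.15e-8 M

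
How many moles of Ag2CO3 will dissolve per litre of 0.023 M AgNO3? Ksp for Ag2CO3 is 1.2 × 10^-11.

Ag2CO3(s) ⇌ 2 Ag^+ + CO3^2-
Ksp = [Ag^+]^2[CO3^2-]
If s mol/L dissolves here, [Ag^+] = 0.023 + 2s ≈ 0.023, [CO3^2-] = s (since Ag^+ from AgNO3 dominates).
Ksp ≈ (0.023)^2 × s
s = 2.3 × 10^-8 M
Check: 2s = 4.5 x 10^-8 ≪ 0.023, so the approximation is valid.

s ≈ 2.3 × 10^-8 M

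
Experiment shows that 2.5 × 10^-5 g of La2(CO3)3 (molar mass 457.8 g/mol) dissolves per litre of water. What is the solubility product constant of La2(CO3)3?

Molar solubility s = (2.5 x 10^-5 g/L) / (457.8 g/mol) = 5.46 x 10^-8 M.
La2(CO3)3(s) ⇌ 2 La^3+ + 3 CO3^2-
If s mol/L of La2(CO3)3 dissolves, [La^3+] = 2s and [CO3^2-] = 3s.
Ksp = [La^3+]^2[CO3^2-]^3
Ksp = (2s)^2(3s)^3 = 108s^5
Ksp = 108 × (5.46 x 10^-8)^5 = 5.2 × 10^-35

5.2e-35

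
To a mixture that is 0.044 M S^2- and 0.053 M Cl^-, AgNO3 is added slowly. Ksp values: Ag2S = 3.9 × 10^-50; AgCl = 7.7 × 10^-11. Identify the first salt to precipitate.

Precipitation of each salt starts when its ion product equals its Ksp.
For Ag2S: 3.9 × 10^-50 = 0.044 × [Ag^+]^2  ⇒  [Ag^+] = 9.4 × 10^-25 M.
For AgCl: 7.7 × 10^-11 = 0.053 × [Ag^+]  ⇒  [Ag^+] = 1.5 x 10^-9 M.
The salt with the lower threshold [Ag^+] precipitates first: Ag2S.

Ag2S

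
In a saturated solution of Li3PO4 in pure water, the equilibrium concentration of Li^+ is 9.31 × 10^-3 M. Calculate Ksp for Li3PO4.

Li3PO4(s) ⇌ 3 Li^+(aq) + PO4^3-(aq)
Stoichiometry gives [PO4^3-] = (1/3)[Li^+] = 3.103 x 10^-3 M.
Ksp = [Li^+]^3[PO4^3-]
Ksp = (9.31 x 10^-3)^3 × 3.103 × 10^-3 = 2.50 x 10^-9

Ksp ≈ 2.50 × 10^-9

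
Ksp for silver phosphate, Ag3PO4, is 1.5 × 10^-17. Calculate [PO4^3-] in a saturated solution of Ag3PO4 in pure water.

2.7 x 10^-5 M

Ag3PO4(s) <=> 3 Ag^+ + PO4^3-
Ksp = [Ag^+]^3[PO4^3-]
With molar solubility s: [Ag^+] = 3s, [PO4^3-] = s.
So Ksp = (3s)^3 × s = 27s^4
s^4 = 1.5 × 10^-17 / 27, so s = 2.73 × 10^-5 M
[PO4^3-] = s = 2.7 x 10^-5 M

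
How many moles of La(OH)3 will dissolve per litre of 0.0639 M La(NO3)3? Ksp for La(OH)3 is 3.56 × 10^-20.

s = 2.74 x 10^-7 M

La(OH)3(s) ⇌ La^3+(aq) + 3 OH^-(aq)
Ksp = [La^3+][OH^-]^3
Let s be the molar solubility in this solution. [La^3+] = 0.0639 + s ≈ 0.0639, [OH^-] = 3s (since La^3+ from La(NO3)3 dominates).
Ksp ≈ 0.0639 × (3s)^3
s = 2.74 × 10^-7 M
Check: s = 2.7 × 10^-7 ≪ 0.0639, so the approximation is valid.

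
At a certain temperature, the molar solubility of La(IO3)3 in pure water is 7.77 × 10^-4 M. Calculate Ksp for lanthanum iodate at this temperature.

La(IO3)3(s) <=> La^3+(aq) + 3 IO3^-(aq)
For each mole of La(IO3)3 that dissolves: [La^3+] = s, [IO3^-] = 3s.
Ksp = [La^3+][IO3^-]^3
Substituting: Ksp = s(3s)^3 = 27s^4
With s = 7.77 x 10^-4: Ksp = 9.84 × 10^-12

Ksp ≈ 9.84 × 10^-12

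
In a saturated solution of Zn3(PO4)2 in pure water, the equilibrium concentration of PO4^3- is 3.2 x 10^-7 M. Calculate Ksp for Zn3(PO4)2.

Ksp ≈ 1.1 × 10^-32

Zn3(PO4)2(s) ⇌ 3 Zn^2+ + 2 PO4^3-
Stoichiometry gives [Zn^2+] = (3/2)[PO4^3-] = 4.80 × 10^-7 M.
Ksp = [Zn^2+]^3[PO4^3-]^2
Ksp = (4.80 × 10^-7)^3 × (3.2 x 10^-7)^2 = 1.1 × 10^-32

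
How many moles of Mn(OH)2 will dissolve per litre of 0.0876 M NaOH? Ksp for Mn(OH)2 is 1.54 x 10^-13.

s ≈ 2.01 × 10^-11 M

Mn(OH)2(s) ⇌ Mn^2+(aq) + 2 OH^-(aq)
Ksp = [Mn^2+][OH^-]^2
If s mol/L dissolves here, [Mn^2+] = s, [OH^-] = 0.0876 + 2s ≈ 0.0876 (since OH^- from NaOH dominates).
Ksp ≈ s × (0.0876)^2
s = 2.01 × 10^-11 M
Check: 2s = 4.0 x 10^-11 ≪ 0.0876, so the approximation is valid.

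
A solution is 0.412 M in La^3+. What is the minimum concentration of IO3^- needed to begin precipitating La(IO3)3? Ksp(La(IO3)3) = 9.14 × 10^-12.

La(IO3)3(s) ⇌ La^3+(aq) + 3 IO3^-(aq)
Ksp = [La^3+][IO3^-]^3
Precipitation begins when Q = Ksp. With [La^3+] = 0.412 M:
9.14 × 10^-12 = (0.412) × [IO3^-]^3
[IO3^-] = (9.14 × 10^-12 / 4.12 x 10^-1)^(1/3) = 2.81 × 10^-4 M

[IO3^-] = 2.81 x 10^-4 M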